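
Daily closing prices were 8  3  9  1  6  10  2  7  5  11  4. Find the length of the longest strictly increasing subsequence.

Let dp[i] be the length of the longest such subsequence ending at index i:
i:      1  2  3  4  5  6  7  8  9 10 11
a[i]:   8  3  9  1  6 10  2  7  5 11  4
dp:     1  1  2  1  2  3  2  3  3  4  3
Maximum dp value is 4.

4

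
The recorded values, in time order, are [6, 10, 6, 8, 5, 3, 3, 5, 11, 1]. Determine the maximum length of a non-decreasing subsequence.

4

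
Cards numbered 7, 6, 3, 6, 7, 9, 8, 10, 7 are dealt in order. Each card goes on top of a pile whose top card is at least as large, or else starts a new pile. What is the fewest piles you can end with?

5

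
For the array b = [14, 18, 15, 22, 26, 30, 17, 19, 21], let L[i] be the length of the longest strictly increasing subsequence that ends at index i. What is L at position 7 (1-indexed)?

dp[i] = 1 + max{dp[j] : j<i, b[j]<b[i]} (or 1 if no such j):
i:      1  2  3  4  5  6  7  8  9
b[i]:  14 18 15 22 26 30 17 19 21
dp:     1  2  2  3  4  5  3  4  5
At index 7 the value is 3.

3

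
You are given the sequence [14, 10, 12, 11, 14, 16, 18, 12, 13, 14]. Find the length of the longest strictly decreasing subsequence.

Let dp[i] be the longest strictly decreasing subsequence ending at i:
i:      1  2  3  4  5  6  7  8  9 10
a[i]:  14 10 12 11 14 16 18 12 13 14
dp:     1  2  2  3  1  1  1  2  2  2
Maximum is 3.

3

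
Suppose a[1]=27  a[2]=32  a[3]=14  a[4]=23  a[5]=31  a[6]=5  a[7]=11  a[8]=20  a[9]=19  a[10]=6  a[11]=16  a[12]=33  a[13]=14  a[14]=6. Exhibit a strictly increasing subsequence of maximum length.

Patience tails give the LIS length; then backtrack through the dp parents:
27 → extends → [27]
32 → extends → [27, 32]
14 → replaces 27 → [14, 32]
23 → replaces 32 → [14, 23]
31 → extends → [14, 23, 31]
5 → replaces 14 → [5, 23, 31]
11 → replaces 23 → [5, 11, 31]
20 → replaces 31 → [5, 11, 20]
19 → replaces 20 → [5, 11, 19]
6 → replaces 11 → [5, 6, 19]
16 → replaces 19 → [5, 6, 16]
33 → extends → [5, 6, 16, 33]
14 → replaces 16 → [5, 6, 14, 33]
6 → already a tail → [5, 6, 14, 33]
Length 4; one witness is 14, 23, 31, 33.

14, 23, 31, 33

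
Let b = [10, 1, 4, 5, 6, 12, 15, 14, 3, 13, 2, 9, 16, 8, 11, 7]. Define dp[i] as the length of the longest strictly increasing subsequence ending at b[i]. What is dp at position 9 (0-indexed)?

6

dp[i] = 1 + max{dp[j] : j<i, b[j]<b[i]} (or 1 if no such j):
i:      0  1  2  3  4  5  6  7  8  9 10 11 12 13 14 15
b[i]:  10  1  4  5  6 12 15 14  3 13  2  9 16  8 11  7
dp:     1  1  2  3  4  5  6  6  2  6  2  5  7  5  6  5
At index 9 the value is 6.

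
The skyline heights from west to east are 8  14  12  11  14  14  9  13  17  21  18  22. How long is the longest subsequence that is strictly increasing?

Let dp[i] be the length of the longest such subsequence ending at index i:
i:      1  2  3  4  5  6  7  8  9 10 11 12
a[i]:   8 14 12 11 14 14  9 13 17 21 18 22
dp:     1  2  2  2  3  3  2  3  4  5  5  6
Maximum dp value is 6.

6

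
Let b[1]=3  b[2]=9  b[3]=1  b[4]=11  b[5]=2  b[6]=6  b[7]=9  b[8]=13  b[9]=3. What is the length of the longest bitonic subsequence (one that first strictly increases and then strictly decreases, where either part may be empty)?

6

inc[i] = longest strictly increasing subsequence ending at i; dec[i] = longest strictly decreasing subsequence starting at i:
i:      1  2  3  4  5  6  7  8  9
b[i]:   3  9  1 11  2  6  9 13  3
inc:    1  2  1  3  2  3  4  5  3
dec:    2  3  1  3  1  2  2  2  1
Best peak at i=8 (value 13): inc=5, dec=2, length 5+2−1 = 6.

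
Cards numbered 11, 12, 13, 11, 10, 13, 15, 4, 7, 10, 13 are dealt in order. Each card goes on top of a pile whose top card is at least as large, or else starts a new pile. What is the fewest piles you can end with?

The minimum number of non-increasing subsequences covering a sequence equals the length of its longest strictly increasing subsequence.
LIS length is 4 (e.g. 11, 12, 13, 15), so 4 piles are needed.

4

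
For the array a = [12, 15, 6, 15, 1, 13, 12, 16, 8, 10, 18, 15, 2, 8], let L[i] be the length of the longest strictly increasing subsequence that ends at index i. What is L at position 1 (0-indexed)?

dp[i] = 1 + max{dp[j] : j<i, a[j]<a[i]} (or 1 if no such j):
i:      0  1  2  3  4  5  6  7  8  9 10 11 12 13
a[i]:  12 15  6 15  1 13 12 16  8 10 18 15  2  8
dp:     1  2  1  2  1  2  2  3  2  3  4  4  2  3
At index 1 the value is 2.

2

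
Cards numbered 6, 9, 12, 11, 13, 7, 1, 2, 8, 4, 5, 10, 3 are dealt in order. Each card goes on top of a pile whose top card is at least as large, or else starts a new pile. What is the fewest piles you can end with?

5

The minimum number of non-increasing subsequences covering a sequence equals the length of its longest strictly increasing subsequence.
LIS length is 5 (e.g. 1, 2, 4, 5, 10), so 5 piles are needed.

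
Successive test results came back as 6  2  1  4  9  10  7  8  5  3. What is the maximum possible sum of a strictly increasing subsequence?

Let S[i] be the best sum of a strictly increasing subsequence ending at i:
i:      1  2  3  4  5  6  7  8  9 10
a[i]:   6  2  1  4  9 10  7  8  5  3
S:      6  2  1  6 15 25 13 21 11  5
Maximum is 25 (e.g. 2 + 4 + 9 + 10).

25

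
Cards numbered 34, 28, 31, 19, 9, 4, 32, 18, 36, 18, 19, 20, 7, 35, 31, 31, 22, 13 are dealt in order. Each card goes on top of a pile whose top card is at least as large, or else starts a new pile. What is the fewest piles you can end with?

5

Place each on the leftmost legal pile:
34 → new pile 1 (tops now [34])
28 → pile 1 (tops now [28])
31 → new pile 2 (tops now [28, 31])
19 → pile 1 (tops now [19, 31])
9 → pile 1 (tops now [9, 31])
4 → pile 1 (tops now [4, 31])
32 → new pile 3 (tops now [4, 31, 32])
18 → pile 2 (tops now [4, 18, 32])
36 → new pile 4 (tops now [4, 18, 32, 36])
18 → pile 2 (tops now [4, 18, 32, 36])
19 → pile 3 (tops now [4, 18, 19, 36])
20 → pile 4 (tops now [4, 18, 19, 20])
7 → pile 2 (tops now [4, 7, 19, 20])
35 → new pile 5 (tops now [4, 7, 19, 20, 35])
31 → pile 5 (tops now [4, 7, 19, 20, 31])
31 → pile 5 (tops now [4, 7, 19, 20, 31])
22 → pile 5 (tops now [4, 7, 19, 20, 22])
13 → pile 3 (tops now [4, 7, 13, 20, 22])
Five piles.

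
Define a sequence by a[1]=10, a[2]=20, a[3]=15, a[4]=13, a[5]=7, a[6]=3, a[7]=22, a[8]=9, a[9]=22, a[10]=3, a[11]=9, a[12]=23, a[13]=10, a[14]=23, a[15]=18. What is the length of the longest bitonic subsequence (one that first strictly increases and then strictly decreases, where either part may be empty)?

inc[i] = longest strictly increasing subsequence ending at i; dec[i] = longest strictly decreasing subsequence starting at i:
i:      1  2  3  4  5  6  7  8  9 10 11 12 13 14 15
a[i]:  10 20 15 13  7  3 22  9 22  3  9 23 10 23 18
inc:    1  2  2  2  1  1  3  2  3  1  2  4  3  4  4
dec:    3  5  4  3  2  1  3  2  2  1  1  2  1  2  1
Best peak at i=2 (value 20): inc=2, dec=5, length 2+5−1 = 6.

6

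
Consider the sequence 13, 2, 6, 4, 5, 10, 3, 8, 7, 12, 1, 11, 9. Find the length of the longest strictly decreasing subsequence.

Let dp[i] be the longest strictly decreasing subsequence ending at i:
i:      1  2  3  4  5  6  7  8  9 10 11 12 13
a[i]:  13  2  6  4  5 10  3  8  7 12  1 11  9
dp:     1  2  2  3  3  2  4  3  4  2  5  3  4
Maximum is 5.

5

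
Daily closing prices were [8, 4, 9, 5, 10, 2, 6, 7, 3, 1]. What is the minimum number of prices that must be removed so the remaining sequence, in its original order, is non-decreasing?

Fewest deletions = n − (longest non-decreasing subsequence).
i:      1  2  3  4  5  6  7  8  9 10
a[i]:   8  4  9  5 10  2  6  7  3  1
dp:     1  1  2  2  3  1  3  4  2  1
max dp = 4, so deletions = 10 − 4 = 6.

6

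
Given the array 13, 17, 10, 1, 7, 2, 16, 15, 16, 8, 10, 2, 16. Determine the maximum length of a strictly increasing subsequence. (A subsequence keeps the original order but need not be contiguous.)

5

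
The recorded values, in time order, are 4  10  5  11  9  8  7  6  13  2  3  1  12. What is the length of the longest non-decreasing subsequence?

Track the smallest tail for each achievable length (allowing ties):
4 → extends → [4]
10 → extends → [4, 10]
5 → replaces 10 → [4, 5]
11 → extends → [4, 5, 11]
9 → replaces 11 → [4, 5, 9]
8 → replaces 9 → [4, 5, 8]
7 → replaces 8 → [4, 5, 7]
6 → replaces 7 → [4, 5, 6]
13 → extends → [4, 5, 6, 13]
2 → replaces 4 → [2, 5, 6, 13]
3 → replaces 5 → [2, 3, 6, 13]
1 → replaces 2 → [1, 3, 6, 13]
12 → replaces 13 → [1, 3, 6, 12]
Four tails, so the longest non-decreasing subsequence has length 4 (e.g. 4, 10, 11, 13).

4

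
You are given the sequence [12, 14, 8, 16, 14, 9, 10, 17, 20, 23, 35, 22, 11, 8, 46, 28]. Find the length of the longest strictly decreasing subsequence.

Let dp[i] be the longest strictly decreasing subsequence ending at i:
i:      1  2  3  4  5  6  7  8  9 10 11 12 13 14 15 16
a[i]:  12 14  8 16 14  9 10 17 20 23 35 22 11  8 46 28
dp:     1  1  2  1  2  3  3  1  1  1  1  2  3  4  1  2
Maximum is 4.

4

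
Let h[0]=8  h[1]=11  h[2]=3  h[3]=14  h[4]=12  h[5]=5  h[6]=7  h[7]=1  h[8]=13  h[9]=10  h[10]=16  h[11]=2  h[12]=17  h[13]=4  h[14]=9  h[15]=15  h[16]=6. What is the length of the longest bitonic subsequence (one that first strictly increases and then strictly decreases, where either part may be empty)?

8

inc[i] = longest strictly increasing subsequence ending at i; dec[i] = longest strictly decreasing subsequence starting at i:
i:      0  1  2  3  4  5  6  7  8  9 10 11 12 13 14 15 16
h[i]:   8 11  3 14 12  5  7  1 13 10 16  2 17  4  9 15  6
inc:    1  2  1  3  3  2  3  1  4  4  5  2  6  3  4  5  4
dec:    3  4  2  5  4  2  2  1  4  3  3  1  3  1  2  2  1
Best peak at i=12 (value 17): inc=6, dec=3, length 6+3−1 = 8.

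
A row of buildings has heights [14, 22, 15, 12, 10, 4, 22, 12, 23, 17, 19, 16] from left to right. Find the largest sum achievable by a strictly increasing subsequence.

Let S[i] be the best sum of a strictly increasing subsequence ending at i:
i:      1  2  3  4  5  6  7  8  9 10 11 12
a[i]:  14 22 15 12 10  4 22 12 23 17 19 16
S:     14 36 29 12 10  4 51 22 74 46 65 45
Maximum is 74 (e.g. 14 + 15 + 22 + 23).

74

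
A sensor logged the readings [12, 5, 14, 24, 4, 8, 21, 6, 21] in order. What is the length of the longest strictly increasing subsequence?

3

Let dp[i] be the length of the longest such subsequence ending at index i:
i:      1  2  3  4  5  6  7  8  9
a[i]:  12  5 14 24  4  8 21  6 21
dp:     1  1  2  3  1  2  3  2  3
Maximum dp value is 3.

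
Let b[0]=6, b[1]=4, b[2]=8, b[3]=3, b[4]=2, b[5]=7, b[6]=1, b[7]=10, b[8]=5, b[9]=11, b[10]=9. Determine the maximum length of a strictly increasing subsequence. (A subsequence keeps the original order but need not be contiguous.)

Let dp[i] be the length of the longest such subsequence ending at index i:
i:      0  1  2  3  4  5  6  7  8  9 10
b[i]:   6  4  8  3  2  7  1 10  5 11  9
dp:     1  1  2  1  1  2  1  3  2  4  3
Maximum dp value is 4.

4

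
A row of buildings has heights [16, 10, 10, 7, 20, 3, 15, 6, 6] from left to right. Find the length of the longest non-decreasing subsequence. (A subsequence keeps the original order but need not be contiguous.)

3

Let dp[i] be the length of the longest such subsequence ending at index i:
i:      1  2  3  4  5  6  7  8  9
a[i]:  16 10 10  7 20  3 15  6  6
dp:     1  1  2  1  3  1  3  2  3
Maximum dp value is 3.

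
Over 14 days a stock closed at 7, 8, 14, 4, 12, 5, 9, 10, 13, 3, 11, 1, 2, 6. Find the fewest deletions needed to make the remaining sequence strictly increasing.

9

Fewest deletions = n − (longest strictly increasing subsequence).
i:      1  2  3  4  5  6  7  8  9 10 11 12 13 14
a[i]:   7  8 14  4 12  5  9 10 13  3 11  1  2  6
dp:     1  2  3  1  3  2  3  4  5  1  5  1  2  3
max dp = 5, so deletions = 14 − 5 = 9.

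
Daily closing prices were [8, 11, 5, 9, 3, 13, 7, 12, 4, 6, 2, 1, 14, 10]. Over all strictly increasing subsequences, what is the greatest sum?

Let S[i] be the best sum of a strictly increasing subsequence ending at i:
i:      1  2  3  4  5  6  7  8  9 10 11 12 13 14
a[i]:   8 11  5  9  3 13  7 12  4  6  2  1 14 10
S:      8 19  5 17  3 32 12 31  7 13  2  1 46 27
Maximum is 46 (e.g. 8 + 11 + 13 + 14).

46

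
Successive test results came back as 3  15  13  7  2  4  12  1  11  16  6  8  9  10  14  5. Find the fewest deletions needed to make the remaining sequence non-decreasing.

Fewest deletions = n − (longest non-decreasing subsequence).
Patience tails:
3 → extends → [3]
15 → extends → [3, 15]
13 → replaces 15 → [3, 13]
7 → replaces 13 → [3, 7]
2 → replaces 3 → [2, 7]
4 → replaces 7 → [2, 4]
12 → extends → [2, 4, 12]
1 → replaces 2 → [1, 4, 12]
11 → replaces 12 → [1, 4, 11]
16 → extends → [1, 4, 11, 16]
6 → replaces 11 → [1, 4, 6, 16]
8 → replaces 16 → [1, 4, 6, 8]
9 → extends → [1, 4, 6, 8, 9]
10 → extends → [1, 4, 6, 8, 9, 10]
14 → extends → [1, 4, 6, 8, 9, 10, 14]
5 → replaces 6 → [1, 4, 5, 8, 9, 10, 14]
Longest non-decreasing subsequence has length 7, so deletions = 16 − 7 = 9.

9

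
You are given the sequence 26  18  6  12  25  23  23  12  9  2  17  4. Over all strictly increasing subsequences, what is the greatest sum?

Let S[i] be the best sum of a strictly increasing subsequence ending at i:
i:      1  2  3  4  5  6  7  8  9 10 11 12
a[i]:  26 18  6 12 25 23 23 12  9  2 17  4
S:     26 18  6 18 43 41 41 18 15  2 35  6
Maximum is 43 (e.g. 6 + 12 + 25).

43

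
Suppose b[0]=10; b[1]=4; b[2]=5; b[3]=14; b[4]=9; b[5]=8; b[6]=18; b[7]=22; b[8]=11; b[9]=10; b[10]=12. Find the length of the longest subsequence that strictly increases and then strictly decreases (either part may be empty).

inc[i] = longest strictly increasing subsequence ending at i; dec[i] = longest strictly decreasing subsequence starting at i:
i:      0  1  2  3  4  5  6  7  8  9 10
b[i]:  10  4  5 14  9  8 18 22 11 10 12
inc:    1  1  2  3  3  3  4  5  4  4  5
dec:    3  1  1  3  2  1  3  3  2  1  1
Best peak at i=7 (value 22): inc=5, dec=3, length 5+3−1 = 7.

7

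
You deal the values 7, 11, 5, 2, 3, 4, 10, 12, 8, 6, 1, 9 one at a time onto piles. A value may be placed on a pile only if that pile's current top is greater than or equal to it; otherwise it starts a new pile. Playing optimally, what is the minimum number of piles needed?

5

The minimum number of non-increasing subsequences covering a sequence equals the length of its longest strictly increasing subsequence.
LIS length is 5 (e.g. 2, 3, 4, 10, 12), so 5 piles are needed.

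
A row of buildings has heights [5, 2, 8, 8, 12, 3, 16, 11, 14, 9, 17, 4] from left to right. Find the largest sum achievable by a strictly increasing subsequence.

58

Let S[i] be the best sum of a strictly increasing subsequence ending at i:
i:      1  2  3  4  5  6  7  8  9 10 11 12
a[i]:   5  2  8  8 12  3 16 11 14  9 17  4
S:      5  2 13 13 25  5 41 24 39 22 58  9
Maximum is 58 (e.g. 5 + 8 + 12 + 16 + 17).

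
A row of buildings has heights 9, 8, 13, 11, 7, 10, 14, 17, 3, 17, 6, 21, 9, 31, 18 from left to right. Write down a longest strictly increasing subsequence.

9, 13, 14, 17, 21, 31

Patience tails give the LIS length; then backtrack through the dp parents:
9 → extends → [9]
8 → replaces 9 → [8]
13 → extends → [8, 13]
11 → replaces 13 → [8, 11]
7 → replaces 8 → [7, 11]
10 → replaces 11 → [7, 10]
14 → extends → [7, 10, 14]
17 → extends → [7, 10, 14, 17]
3 → replaces 7 → [3, 10, 14, 17]
17 → already a tail → [3, 10, 14, 17]
6 → replaces 10 → [3, 6, 14, 17]
21 → extends → [3, 6, 14, 17, 21]
9 → replaces 14 → [3, 6, 9, 17, 21]
31 → extends → [3, 6, 9, 17, 21, 31]
18 → replaces 21 → [3, 6, 9, 17, 18, 31]
Length 6; one witness is 9, 13, 14, 17, 21, 31.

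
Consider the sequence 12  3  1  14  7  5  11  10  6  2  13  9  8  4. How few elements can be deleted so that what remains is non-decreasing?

Fewest deletions = n − (longest non-decreasing subsequence).
Patience tails:
12 → extends → [12]
3 → replaces 12 → [3]
1 → replaces 3 → [1]
14 → extends → [1, 14]
7 → replaces 14 → [1, 7]
5 → replaces 7 → [1, 5]
11 → extends → [1, 5, 11]
10 → replaces 11 → [1, 5, 10]
6 → replaces 10 → [1, 5, 6]
2 → replaces 5 → [1, 2, 6]
13 → extends → [1, 2, 6, 13]
9 → replaces 13 → [1, 2, 6, 9]
8 → replaces 9 → [1, 2, 6, 8]
4 → replaces 6 → [1, 2, 4, 8]
Longest non-decreasing subsequence has length 4, so deletions = 14 − 4 = 10.

10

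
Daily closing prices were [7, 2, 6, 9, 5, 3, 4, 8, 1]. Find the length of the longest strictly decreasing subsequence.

5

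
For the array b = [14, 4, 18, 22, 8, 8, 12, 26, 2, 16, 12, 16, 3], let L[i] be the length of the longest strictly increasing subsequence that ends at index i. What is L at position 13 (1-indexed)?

dp[i] = 1 + max{dp[j] : j<i, b[j]<b[i]} (or 1 if no such j):
i:      1  2  3  4  5  6  7  8  9 10 11 12 13
b[i]:  14  4 18 22  8  8 12 26  2 16 12 16  3
dp:     1  1  2  3  2  2  3  4  1  4  3  4  2
At index 13 the value is 2.

2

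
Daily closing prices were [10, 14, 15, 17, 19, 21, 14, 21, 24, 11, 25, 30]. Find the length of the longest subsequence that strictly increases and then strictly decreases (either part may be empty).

inc[i] = longest strictly increasing subsequence ending at i; dec[i] = longest strictly decreasing subsequence starting at i:
i:      1  2  3  4  5  6  7  8  9 10 11 12
a[i]:  10 14 15 17 19 21 14 21 24 11 25 30
inc:    1  2  3  4  5  6  2  6  7  2  8  9
dec:    1  2  3  3  3  3  2  2  2  1  1  1
Best peak at i=12 (value 30): inc=9, dec=1, length 9+1−1 = 9.

9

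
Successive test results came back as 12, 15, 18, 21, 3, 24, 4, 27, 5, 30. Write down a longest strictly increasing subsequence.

12, 15, 18, 21, 24, 27, 30

Patience tails give the LIS length; then backtrack through the dp parents:
12 → extends → [12]
15 → extends → [12, 15]
18 → extends → [12, 15, 18]
21 → extends → [12, 15, 18, 21]
3 → replaces 12 → [3, 15, 18, 21]
24 → extends → [3, 15, 18, 21, 24]
4 → replaces 15 → [3, 4, 18, 21, 24]
27 → extends → [3, 4, 18, 21, 24, 27]
5 → replaces 18 → [3, 4, 5, 21, 24, 27]
30 → extends → [3, 4, 5, 21, 24, 27, 30]
Length 7; one witness is 12, 15, 18, 21, 24, 27, 30.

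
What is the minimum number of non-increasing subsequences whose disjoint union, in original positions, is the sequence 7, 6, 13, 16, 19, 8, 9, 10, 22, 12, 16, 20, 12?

7

Place each on the leftmost legal pile:
7 → new pile 1 (tops now [7])
6 → pile 1 (tops now [6])
13 → new pile 2 (tops now [6, 13])
16 → new pile 3 (tops now [6, 13, 16])
19 → new pile 4 (tops now [6, 13, 16, 19])
8 → pile 2 (tops now [6, 8, 16, 19])
9 → pile 3 (tops now [6, 8, 9, 19])
10 → pile 4 (tops now [6, 8, 9, 10])
22 → new pile 5 (tops now [6, 8, 9, 10, 22])
12 → pile 5 (tops now [6, 8, 9, 10, 12])
16 → new pile 6 (tops now [6, 8, 9, 10, 12, 16])
20 → new pile 7 (tops now [6, 8, 9, 10, 12, 16, 20])
12 → pile 5 (tops now [6, 8, 9, 10, 12, 16, 20])
Seven piles.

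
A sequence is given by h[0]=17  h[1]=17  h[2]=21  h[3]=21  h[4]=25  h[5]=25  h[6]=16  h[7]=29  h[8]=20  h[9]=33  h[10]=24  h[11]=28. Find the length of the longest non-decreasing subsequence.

Track the smallest tail for each achievable length (allowing ties):
17 → extends → [17]
17 → extends → [17, 17]
21 → extends → [17, 17, 21]
21 → extends → [17, 17, 21, 21]
25 → extends → [17, 17, 21, 21, 25]
25 → extends → [17, 17, 21, 21, 25, 25]
16 → replaces 17 → [16, 17, 21, 21, 25, 25]
29 → extends → [16, 17, 21, 21, 25, 25, 29]
20 → replaces 21 → [16, 17, 20, 21, 25, 25, 29]
33 → extends → [16, 17, 20, 21, 25, 25, 29, 33]
24 → replaces 25 → [16, 17, 20, 21, 24, 25, 29, 33]
28 → replaces 29 → [16, 17, 20, 21, 24, 25, 28, 33]
Eight tails, so the longest non-decreasing subsequence has length 8 (e.g. 17, 17, 21, 21, 25, 25, 29, 33).

8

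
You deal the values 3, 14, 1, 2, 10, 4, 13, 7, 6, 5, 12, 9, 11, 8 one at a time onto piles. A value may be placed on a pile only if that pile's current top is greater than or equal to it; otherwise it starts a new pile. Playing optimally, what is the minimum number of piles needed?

Place each on the leftmost legal pile:
3 → new pile 1 (tops now [3])
14 → new pile 2 (tops now [3, 14])
1 → pile 1 (tops now [1, 14])
2 → pile 2 (tops now [1, 2])
10 → new pile 3 (tops now [1, 2, 10])
4 → pile 3 (tops now [1, 2, 4])
13 → new pile 4 (tops now [1, 2, 4, 13])
7 → pile 4 (tops now [1, 2, 4, 7])
6 → pile 4 (tops now [1, 2, 4, 6])
5 → pile 4 (tops now [1, 2, 4, 5])
12 → new pile 5 (tops now [1, 2, 4, 5, 12])
9 → pile 5 (tops now [1, 2, 4, 5, 9])
11 → new pile 6 (tops now [1, 2, 4, 5, 9, 11])
8 → pile 5 (tops now [1, 2, 4, 5, 8, 11])
Six piles.

6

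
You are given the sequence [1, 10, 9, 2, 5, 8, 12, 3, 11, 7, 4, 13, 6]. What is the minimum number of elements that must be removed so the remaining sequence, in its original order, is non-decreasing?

Fewest deletions = n − (longest non-decreasing subsequence).
i:      1  2  3  4  5  6  7  8  9 10 11 12 13
a[i]:   1 10  9  2  5  8 12  3 11  7  4 13  6
dp:     1  2  2  2  3  4  5  3  5  4  4  6  5
max dp = 6, so deletions = 13 − 6 = 7.

7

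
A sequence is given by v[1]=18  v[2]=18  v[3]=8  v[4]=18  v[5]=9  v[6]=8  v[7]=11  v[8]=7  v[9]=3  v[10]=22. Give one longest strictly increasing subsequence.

8, 9, 11, 22

Patience tails give the LIS length; then backtrack through the dp parents:
18 → extends → [18]
18 → already a tail → [18]
8 → replaces 18 → [8]
18 → extends → [8, 18]
9 → replaces 18 → [8, 9]
8 → already a tail → [8, 9]
11 → extends → [8, 9, 11]
7 → replaces 8 → [7, 9, 11]
3 → replaces 7 → [3, 9, 11]
22 → extends → [3, 9, 11, 22]
Length 4; one witness is 8, 9, 11, 22.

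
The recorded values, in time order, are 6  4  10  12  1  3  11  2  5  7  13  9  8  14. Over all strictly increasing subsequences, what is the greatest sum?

Let S[i] be the best sum of a strictly increasing subsequence ending at i:
i:      1  2  3  4  5  6  7  8  9 10 11 12 13 14
a[i]:   6  4 10 12  1  3 11  2  5  7 13  9  8 14
S:      6  4 16 28  1  4 27  3  9 16 41 25 24 55
Maximum is 55 (e.g. 6 + 10 + 12 + 13 + 14).

55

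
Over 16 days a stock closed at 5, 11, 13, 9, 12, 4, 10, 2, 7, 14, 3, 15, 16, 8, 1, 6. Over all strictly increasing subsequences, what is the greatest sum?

Let S[i] be the best sum of a strictly increasing subsequence ending at i:
i:      1  2  3  4  5  6  7  8  9 10 11 12 13 14 15 16
a[i]:   5 11 13  9 12  4 10  2  7 14  3 15 16  8  1  6
S:      5 16 29 14 28  4 24  2 12 43  5 58 74 20  1 11
Maximum is 74 (e.g. 5 + 11 + 13 + 14 + 15 + 16).

74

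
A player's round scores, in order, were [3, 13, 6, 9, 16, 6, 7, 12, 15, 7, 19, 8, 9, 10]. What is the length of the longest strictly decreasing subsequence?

Let dp[i] be the longest strictly decreasing subsequence ending at i:
i:      1  2  3  4  5  6  7  8  9 10 11 12 13 14
a[i]:   3 13  6  9 16  6  7 12 15  7 19  8  9 10
dp:     1  1  2  2  1  3  3  2  2  3  1  3  3  3
Maximum is 3.

3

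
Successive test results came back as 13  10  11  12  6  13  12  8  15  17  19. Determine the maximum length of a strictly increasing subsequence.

Let dp[i] be the length of the longest such subsequence ending at index i:
i:      1  2  3  4  5  6  7  8  9 10 11
a[i]:  13 10 11 12  6 13 12  8 15 17 19
dp:     1  1  2  3  1  4  3  2  5  6  7
Maximum dp value is 7.

7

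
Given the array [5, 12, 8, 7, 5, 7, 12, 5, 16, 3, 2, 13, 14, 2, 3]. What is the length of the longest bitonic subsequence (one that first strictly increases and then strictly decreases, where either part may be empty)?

inc[i] = longest strictly increasing subsequence ending at i; dec[i] = longest strictly decreasing subsequence starting at i:
i:      1  2  3  4  5  6  7  8  9 10 11 12 13 14 15
a[i]:   5 12  8  7  5  7 12  5 16  3  2 13 14  2  3
inc:    1  2  2  2  1  2  3  1  4  1  1  4  5  1  2
dec:    3  6  5  4  3  4  4  3  3  2  1  2  2  1  1
Best peak at i=2 (value 12): inc=2, dec=6, length 2+6−1 = 7.

7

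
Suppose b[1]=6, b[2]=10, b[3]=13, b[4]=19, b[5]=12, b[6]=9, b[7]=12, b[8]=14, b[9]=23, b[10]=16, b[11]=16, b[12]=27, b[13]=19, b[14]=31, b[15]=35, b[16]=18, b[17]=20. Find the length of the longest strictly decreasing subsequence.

3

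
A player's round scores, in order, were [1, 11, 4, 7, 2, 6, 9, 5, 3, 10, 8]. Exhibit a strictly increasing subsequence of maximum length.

Patience tails give the LIS length; then backtrack through the dp parents:
1 → extends → [1]
11 → extends → [1, 11]
4 → replaces 11 → [1, 4]
7 → extends → [1, 4, 7]
2 → replaces 4 → [1, 2, 7]
6 → replaces 7 → [1, 2, 6]
9 → extends → [1, 2, 6, 9]
5 → replaces 6 → [1, 2, 5, 9]
3 → replaces 5 → [1, 2, 3, 9]
10 → extends → [1, 2, 3, 9, 10]
8 → replaces 9 → [1, 2, 3, 8, 10]
Length 5; one witness is 1, 4, 7, 9, 10.

1, 4, 7, 9, 10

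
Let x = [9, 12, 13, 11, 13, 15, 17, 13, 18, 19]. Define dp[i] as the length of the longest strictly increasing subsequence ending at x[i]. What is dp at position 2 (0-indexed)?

3

dp[i] = 1 + max{dp[j] : j<i, x[j]<x[i]} (or 1 if no such j):
i:      0  1  2  3  4  5  6  7  8  9
x[i]:   9 12 13 11 13 15 17 13 18 19
dp:     1  2  3  2  3  4  5  3  6  7
At index 2 the value is 3.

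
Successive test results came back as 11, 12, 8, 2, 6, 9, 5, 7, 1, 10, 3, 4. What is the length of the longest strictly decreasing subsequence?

Let dp[i] be the longest strictly decreasing subsequence ending at i:
i:      1  2  3  4  5  6  7  8  9 10 11 12
a[i]:  11 12  8  2  6  9  5  7  1 10  3  4
dp:     1  1  2  3  3  2  4  3  5  2  5  5
Maximum is 5.

5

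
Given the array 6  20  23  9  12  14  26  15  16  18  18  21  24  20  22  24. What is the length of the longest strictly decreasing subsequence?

Negate each value so 'decreasing' becomes 'increasing', then run patience tails on the negated sequence:
-6 → extends → [-6]
-20 → replaces -6 → [-20]
-23 → replaces -20 → [-23]
-9 → extends → [-23, -9]
-12 → replaces -9 → [-23, -12]
-14 → replaces -12 → [-23, -14]
-26 → replaces -23 → [-26, -14]
-15 → replaces -14 → [-26, -15]
-16 → replaces -15 → [-26, -16]
-18 → replaces -16 → [-26, -18]
-18 → already a tail → [-26, -18]
-21 → replaces -18 → [-26, -21]
-24 → replaces -21 → [-26, -24]
-20 → extends → [-26, -24, -20]
-22 → replaces -20 → [-26, -24, -22]
-24 → already a tail → [-26, -24, -22]
Three tails, so the longest strictly decreasing subsequence of the original has length 3.

3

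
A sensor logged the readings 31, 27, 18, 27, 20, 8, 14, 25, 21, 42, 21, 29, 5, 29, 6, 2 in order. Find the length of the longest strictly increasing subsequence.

4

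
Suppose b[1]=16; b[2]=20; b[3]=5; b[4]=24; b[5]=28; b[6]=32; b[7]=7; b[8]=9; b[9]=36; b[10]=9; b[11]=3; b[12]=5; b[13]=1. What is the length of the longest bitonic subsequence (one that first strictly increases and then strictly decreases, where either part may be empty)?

inc[i] = longest strictly increasing subsequence ending at i; dec[i] = longest strictly decreasing subsequence starting at i:
i:      1  2  3  4  5  6  7  8  9 10 11 12 13
b[i]:  16 20  5 24 28 32  7  9 36  9  3  5  1
inc:    1  2  1  3  4  5  2  3  6  3  1  2  1
dec:    4  4  3  4  4  4  3  3  4  3  2  2  1
Best peak at i=9 (value 36): inc=6, dec=4, length 6+4−1 = 9.

9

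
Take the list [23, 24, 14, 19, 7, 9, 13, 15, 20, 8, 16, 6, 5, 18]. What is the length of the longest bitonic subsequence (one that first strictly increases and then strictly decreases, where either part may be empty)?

8

inc[i] = longest strictly increasing subsequence ending at i; dec[i] = longest strictly decreasing subsequence starting at i:
i:      1  2  3  4  5  6  7  8  9 10 11 12 13 14
a[i]:  23 24 14 19  7  9 13 15 20  8 16  6  5 18
inc:    1  2  1  2  1  2  3  4  5  2  5  1  1  6
dec:    6  6  5  5  3  4  4  4  4  3  3  2  1  1
Best peak at i=9 (value 20): inc=5, dec=4, length 5+4−1 = 8.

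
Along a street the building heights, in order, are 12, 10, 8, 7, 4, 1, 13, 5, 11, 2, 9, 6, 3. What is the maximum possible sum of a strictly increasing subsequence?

25

Let S[i] be the best sum of a strictly increasing subsequence ending at i:
i:      1  2  3  4  5  6  7  8  9 10 11 12 13
a[i]:  12 10  8  7  4  1 13  5 11  2  9  6  3
S:     12 10  8  7  4  1 25  9 21  3 18 15  6
Maximum is 25 (e.g. 12 + 13).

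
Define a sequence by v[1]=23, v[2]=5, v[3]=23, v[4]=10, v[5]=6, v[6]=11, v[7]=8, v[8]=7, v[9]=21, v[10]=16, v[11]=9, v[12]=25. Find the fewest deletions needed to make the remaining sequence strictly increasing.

7

Fewest deletions = n − (longest strictly increasing subsequence).
Patience tails:
23 → extends → [23]
5 → replaces 23 → [5]
23 → extends → [5, 23]
10 → replaces 23 → [5, 10]
6 → replaces 10 → [5, 6]
11 → extends → [5, 6, 11]
8 → replaces 11 → [5, 6, 8]
7 → replaces 8 → [5, 6, 7]
21 → extends → [5, 6, 7, 21]
16 → replaces 21 → [5, 6, 7, 16]
9 → replaces 16 → [5, 6, 7, 9]
25 → extends → [5, 6, 7, 9, 25]
Longest strictly increasing subsequence has length 5, so deletions = 12 − 5 = 7.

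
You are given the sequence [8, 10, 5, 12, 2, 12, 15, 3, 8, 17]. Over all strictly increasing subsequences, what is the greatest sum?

Let S[i] be the best sum of a strictly increasing subsequence ending at i:
i:      1  2  3  4  5  6  7  8  9 10
a[i]:   8 10  5 12  2 12 15  3  8 17
S:      8 18  5 30  2 30 45  5 13 62
Maximum is 62 (e.g. 8 + 10 + 12 + 15 + 17).

62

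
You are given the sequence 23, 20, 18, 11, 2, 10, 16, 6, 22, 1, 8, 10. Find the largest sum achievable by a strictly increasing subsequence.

Let S[i] be the best sum of a strictly increasing subsequence ending at i:
i:      1  2  3  4  5  6  7  8  9 10 11 12
a[i]:  23 20 18 11  2 10 16  6 22  1  8 10
S:     23 20 18 11  2 12 28  8 50  1 16 26
Maximum is 50 (e.g. 2 + 10 + 16 + 22).

50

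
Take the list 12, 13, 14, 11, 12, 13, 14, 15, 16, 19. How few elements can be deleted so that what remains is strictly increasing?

Fewest deletions = n − (longest strictly increasing subsequence).
i:      1  2  3  4  5  6  7  8  9 10
a[i]:  12 13 14 11 12 13 14 15 16 19
dp:     1  2  3  1  2  3  4  5  6  7
max dp = 7, so deletions = 10 − 7 = 3.

3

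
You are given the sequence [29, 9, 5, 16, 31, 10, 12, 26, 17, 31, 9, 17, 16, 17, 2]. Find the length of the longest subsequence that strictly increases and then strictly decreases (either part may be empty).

8

inc[i] = longest strictly increasing subsequence ending at i; dec[i] = longest strictly decreasing subsequence starting at i:
i:      1  2  3  4  5  6  7  8  9 10 11 12 13 14 15
a[i]:  29  9  5 16 31 10 12 26 17 31  9 17 16 17  2
inc:    1  1  1  2  3  2  3  4  4  5  2  4  4  5  1
dec:    5  3  2  4  5  3  3  4  3  4  2  3  2  2  1
Best peak at i=10 (value 31): inc=5, dec=4, length 5+4−1 = 8.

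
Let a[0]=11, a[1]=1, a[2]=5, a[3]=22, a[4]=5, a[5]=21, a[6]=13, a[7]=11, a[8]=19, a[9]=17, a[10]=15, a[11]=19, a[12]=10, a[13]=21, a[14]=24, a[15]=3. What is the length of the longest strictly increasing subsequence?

Track the smallest tail for each achievable length (strict):
11 → extends → [11]
1 → replaces 11 → [1]
5 → extends → [1, 5]
22 → extends → [1, 5, 22]
5 → already a tail → [1, 5, 22]
21 → replaces 22 → [1, 5, 21]
13 → replaces 21 → [1, 5, 13]
11 → replaces 13 → [1, 5, 11]
19 → extends → [1, 5, 11, 19]
17 → replaces 19 → [1, 5, 11, 17]
15 → replaces 17 → [1, 5, 11, 15]
19 → extends → [1, 5, 11, 15, 19]
10 → replaces 11 → [1, 5, 10, 15, 19]
21 → extends → [1, 5, 10, 15, 19, 21]
24 → extends → [1, 5, 10, 15, 19, 21, 24]
3 → replaces 5 → [1, 3, 10, 15, 19, 21, 24]
Seven tails, so the longest strictly increasing subsequence has length 7 (e.g. 1, 5, 13, 17, 19, 21, 24).

7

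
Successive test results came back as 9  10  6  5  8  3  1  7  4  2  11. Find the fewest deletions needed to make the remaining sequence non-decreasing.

Fewest deletions = n − (longest non-decreasing subsequence).
Patience tails:
9 → extends → [9]
10 → extends → [9, 10]
6 → replaces 9 → [6, 10]
5 → replaces 6 → [5, 10]
8 → replaces 10 → [5, 8]
3 → replaces 5 → [3, 8]
1 → replaces 3 → [1, 8]
7 → replaces 8 → [1, 7]
4 → replaces 7 → [1, 4]
2 → replaces 4 → [1, 2]
11 → extends → [1, 2, 11]
Longest non-decreasing subsequence has length 3, so deletions = 11 − 3 = 8.

8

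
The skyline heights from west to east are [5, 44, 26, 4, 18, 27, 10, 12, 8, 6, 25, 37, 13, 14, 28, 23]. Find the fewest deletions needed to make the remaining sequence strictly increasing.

Fewest deletions = n − (longest strictly increasing subsequence).
i:      1  2  3  4  5  6  7  8  9 10 11 12 13 14 15 16
a[i]:   5 44 26  4 18 27 10 12  8  6 25 37 13 14 28 23
dp:     1  2  2  1  2  3  2  3  2  2  4  5  4  5  6  6
max dp = 6, so deletions = 16 − 6 = 10.

10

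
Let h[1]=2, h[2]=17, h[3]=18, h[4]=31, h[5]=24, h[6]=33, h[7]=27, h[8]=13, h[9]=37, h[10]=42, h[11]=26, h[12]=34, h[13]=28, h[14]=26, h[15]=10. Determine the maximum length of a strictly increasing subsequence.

Track the smallest tail for each achievable length (strict):
2 → extends → [2]
17 → extends → [2, 17]
18 → extends → [2, 17, 18]
31 → extends → [2, 17, 18, 31]
24 → replaces 31 → [2, 17, 18, 24]
33 → extends → [2, 17, 18, 24, 33]
27 → replaces 33 → [2, 17, 18, 24, 27]
13 → replaces 17 → [2, 13, 18, 24, 27]
37 → extends → [2, 13, 18, 24, 27, 37]
42 → extends → [2, 13, 18, 24, 27, 37, 42]
26 → replaces 27 → [2, 13, 18, 24, 26, 37, 42]
34 → replaces 37 → [2, 13, 18, 24, 26, 34, 42]
28 → replaces 34 → [2, 13, 18, 24, 26, 28, 42]
26 → already a tail → [2, 13, 18, 24, 26, 28, 42]
10 → replaces 13 → [2, 10, 18, 24, 26, 28, 42]
Seven tails, so the longest strictly increasing subsequence has length 7 (e.g. 2, 17, 18, 31, 33, 37, 42).

7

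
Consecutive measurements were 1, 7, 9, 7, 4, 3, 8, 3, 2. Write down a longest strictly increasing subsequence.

Patience tails give the LIS length; then backtrack through the dp parents:
1 → extends → [1]
7 → extends → [1, 7]
9 → extends → [1, 7, 9]
7 → already a tail → [1, 7, 9]
4 → replaces 7 → [1, 4, 9]
3 → replaces 4 → [1, 3, 9]
8 → replaces 9 → [1, 3, 8]
3 → already a tail → [1, 3, 8]
2 → replaces 3 → [1, 2, 8]
Length 3; one witness is 1, 7, 9.

1, 7, 9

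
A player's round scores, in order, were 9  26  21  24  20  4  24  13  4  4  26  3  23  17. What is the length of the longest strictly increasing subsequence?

4

Let dp[i] be the length of the longest such subsequence ending at index i:
i:      1  2  3  4  5  6  7  8  9 10 11 12 13 14
a[i]:   9 26 21 24 20  4 24 13  4  4 26  3 23 17
dp:     1  2  2  3  2  1  3  2  1  1  4  1  3  3
Maximum dp value is 4.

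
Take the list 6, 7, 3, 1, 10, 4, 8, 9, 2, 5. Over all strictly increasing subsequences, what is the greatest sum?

Let S[i] be the best sum of a strictly increasing subsequence ending at i:
i:      1  2  3  4  5  6  7  8  9 10
a[i]:   6  7  3  1 10  4  8  9  2  5
S:      6 13  3  1 23  7 21 30  3 12
Maximum is 30 (e.g. 6 + 7 + 8 + 9).

30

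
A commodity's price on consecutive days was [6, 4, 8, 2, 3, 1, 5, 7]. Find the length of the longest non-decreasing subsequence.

4

Track the smallest tail for each achievable length (allowing ties):
6 → extends → [6]
4 → replaces 6 → [4]
8 → extends → [4, 8]
2 → replaces 4 → [2, 8]
3 → replaces 8 → [2, 3]
1 → replaces 2 → [1, 3]
5 → extends → [1, 3, 5]
7 → extends → [1, 3, 5, 7]
Four tails, so the longest non-decreasing subsequence has length 4 (e.g. 2, 3, 5, 7).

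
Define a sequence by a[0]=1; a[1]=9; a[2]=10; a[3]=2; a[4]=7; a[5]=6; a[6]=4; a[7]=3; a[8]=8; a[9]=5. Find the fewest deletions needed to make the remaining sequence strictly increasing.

6

Fewest deletions = n − (longest strictly increasing subsequence).
i:      0  1  2  3  4  5  6  7  8  9
a[i]:   1  9 10  2  7  6  4  3  8  5
dp:     1  2  3  2  3  3  3  3  4  4
max dp = 4, so deletions = 10 − 4 = 6.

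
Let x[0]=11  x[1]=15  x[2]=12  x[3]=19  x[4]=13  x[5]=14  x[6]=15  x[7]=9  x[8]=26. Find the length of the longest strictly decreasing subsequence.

3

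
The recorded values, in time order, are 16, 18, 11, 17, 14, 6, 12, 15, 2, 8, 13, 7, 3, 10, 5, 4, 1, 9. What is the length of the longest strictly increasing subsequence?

Let dp[i] be the length of the longest such subsequence ending at index i:
i:      1  2  3  4  5  6  7  8  9 10 11 12 13 14 15 16 17 18
a[i]:  16 18 11 17 14  6 12 15  2  8 13  7  3 10  5  4  1  9
dp:     1  2  1  2  2  1  2  3  1  2  3  2  2  3  3  3  1  4
Maximum dp value is 4.

4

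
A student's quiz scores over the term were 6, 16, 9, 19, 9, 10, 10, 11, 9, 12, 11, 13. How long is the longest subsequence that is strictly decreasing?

Let dp[i] be the longest strictly decreasing subsequence ending at i:
i:      1  2  3  4  5  6  7  8  9 10 11 12
a[i]:   6 16  9 19  9 10 10 11  9 12 11 13
dp:     1  1  2  1  2  2  2  2  3  2  3  2
Maximum is 3.

3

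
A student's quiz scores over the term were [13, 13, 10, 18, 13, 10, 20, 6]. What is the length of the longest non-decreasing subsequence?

4

Track the smallest tail for each achievable length (allowing ties):
13 → extends → [13]
13 → extends → [13, 13]
10 → replaces 13 → [10, 13]
18 → extends → [10, 13, 18]
13 → replaces 18 → [10, 13, 13]
10 → replaces 13 → [10, 10, 13]
20 → extends → [10, 10, 13, 20]
6 → replaces 10 → [6, 10, 13, 20]
Four tails, so the longest non-decreasing subsequence has length 4 (e.g. 13, 13, 18, 20).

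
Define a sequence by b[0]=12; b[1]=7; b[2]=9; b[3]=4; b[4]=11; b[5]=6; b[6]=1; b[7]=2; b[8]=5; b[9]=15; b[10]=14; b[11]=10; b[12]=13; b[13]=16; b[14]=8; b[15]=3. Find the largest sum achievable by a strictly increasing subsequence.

58

Let S[i] be the best sum of a strictly increasing subsequence ending at i:
i:      0  1  2  3  4  5  6  7  8  9 10 11 12 13 14 15
b[i]:  12  7  9  4 11  6  1  2  5 15 14 10 13 16  8  3
S:     12  7 16  4 27 10  1  3  9 42 41 26 40 58 18  6
Maximum is 58 (e.g. 7 + 9 + 11 + 15 + 16).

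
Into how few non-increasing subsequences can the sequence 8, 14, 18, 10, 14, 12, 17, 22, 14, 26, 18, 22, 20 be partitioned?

6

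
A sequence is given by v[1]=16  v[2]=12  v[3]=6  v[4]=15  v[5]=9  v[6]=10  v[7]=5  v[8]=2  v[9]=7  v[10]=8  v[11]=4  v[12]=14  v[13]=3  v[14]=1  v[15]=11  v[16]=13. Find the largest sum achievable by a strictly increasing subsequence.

Let S[i] be the best sum of a strictly increasing subsequence ending at i:
i:      1  2  3  4  5  6  7  8  9 10 11 12 13 14 15 16
v[i]:  16 12  6 15  9 10  5  2  7  8  4 14  3  1 11 13
S:     16 12  6 27 15 25  5  2 13 21  6 39  5  1 36 49
Maximum is 49 (e.g. 6 + 9 + 10 + 11 + 13).

49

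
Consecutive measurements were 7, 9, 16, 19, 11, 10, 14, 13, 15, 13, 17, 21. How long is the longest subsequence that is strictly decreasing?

Let dp[i] be the longest strictly decreasing subsequence ending at i:
i:      1  2  3  4  5  6  7  8  9 10 11 12
a[i]:   7  9 16 19 11 10 14 13 15 13 17 21
dp:     1  1  1  1  2  3  2  3  2  3  2  1
Maximum is 3.

3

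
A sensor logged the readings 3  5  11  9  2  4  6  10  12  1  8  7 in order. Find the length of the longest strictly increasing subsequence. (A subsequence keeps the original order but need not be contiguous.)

Let dp[i] be the length of the longest such subsequence ending at index i:
i:      1  2  3  4  5  6  7  8  9 10 11 12
a[i]:   3  5 11  9  2  4  6 10 12  1  8  7
dp:     1  2  3  3  1  2  3  4  5  1  4  4
Maximum dp value is 5.

5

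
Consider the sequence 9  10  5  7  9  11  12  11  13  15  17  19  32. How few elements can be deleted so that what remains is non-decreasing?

Fewest deletions = n − (longest non-decreasing subsequence).
Patience tails:
9 → extends → [9]
10 → extends → [9, 10]
5 → replaces 9 → [5, 10]
7 → replaces 10 → [5, 7]
9 → extends → [5, 7, 9]
11 → extends → [5, 7, 9, 11]
12 → extends → [5, 7, 9, 11, 12]
11 → replaces 12 → [5, 7, 9, 11, 11]
13 → extends → [5, 7, 9, 11, 11, 13]
15 → extends → [5, 7, 9, 11, 11, 13, 15]
17 → extends → [5, 7, 9, 11, 11, 13, 15, 17]
19 → extends → [5, 7, 9, 11, 11, 13, 15, 17, 19]
32 → extends → [5, 7, 9, 11, 11, 13, 15, 17, 19, 32]
Longest non-decreasing subsequence has length 10, so deletions = 13 − 10 = 3.

3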